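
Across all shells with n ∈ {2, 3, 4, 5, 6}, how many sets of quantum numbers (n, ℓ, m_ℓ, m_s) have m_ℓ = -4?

6

Per-shell orbital counts meeting the constraint:
n=5 → 1; n=6 → 2.
Orbitals: 1 + 2 = 3. Including both spin states (m_s = ±1/2) gives 2 × 3 = 6 states.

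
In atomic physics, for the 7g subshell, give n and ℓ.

n = 7, ℓ = 4

The leading integer gives n = 7; the letter 'g' means ℓ = 4.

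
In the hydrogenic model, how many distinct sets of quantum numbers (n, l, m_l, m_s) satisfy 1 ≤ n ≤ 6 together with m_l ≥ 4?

Go shell by shell, enumerating (l, m_l) with m_l ≥ 4:
n=5 → 1; n=6 → 3.
Orbitals: 1 + 3 = 4. Including both spin states (m_s = ±1/2) gives 2 × 4 = 8 states.

8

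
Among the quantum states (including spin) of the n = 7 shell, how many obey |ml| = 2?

20

The n = 7 shell has l = 0 through 6; check each.
Contributions: l=2 → 2; l=3 → 2; l=4 → 2; l=5 → 2; l=6 → 2.
Orbitals: 2 + 2 + 2 + 2 + 2 = 10. Each orbital carries two spin states, so 10 × 2 = 20 states.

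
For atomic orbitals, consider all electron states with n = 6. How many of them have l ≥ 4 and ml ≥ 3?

10

With n = 6 the allowed l are 0, 1, …, 5.
The (l, ml) pairs meeting l ≥ 4 and ml ≥ 3 give: l=4 → 2; l=5 → 3.
Orbitals: 2 + 3 = 5. Each orbital carries two spin states, so 5 × 2 = 10 states.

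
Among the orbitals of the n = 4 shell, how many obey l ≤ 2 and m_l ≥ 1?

3

For n = 4, l ranges over 0 … 3.
Orbitals with l ≤ 2 and m_l ≥ 1, by l: l=1 → 1; l=2 → 2.
Total orbitals: 1 + 2 = 3.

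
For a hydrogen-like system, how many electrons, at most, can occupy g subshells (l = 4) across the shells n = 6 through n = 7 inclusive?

A g subshell (l = 4) exists for every n ≥ 5, so shells n = 6, 7 each contribute one — 2 subshells.
Since each g subshell holds 2(2·4+1) = 18 electrons, the total is 2 × 18 = 36.

36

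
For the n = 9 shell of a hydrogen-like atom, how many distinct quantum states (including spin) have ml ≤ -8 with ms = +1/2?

1

For n = 9, l ranges over 0 … 8.
Per l-value: l=8 → 1.
Orbitals: 1. With ms fixed to a single value there is one state per orbital, giving 1 state.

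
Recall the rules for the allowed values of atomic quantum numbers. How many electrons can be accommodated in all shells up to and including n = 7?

Total orbitals = 1² + 2² + 3² + 4² + 5² + 6² + 7² = 140. Doubling for spin gives 280 electrons.

280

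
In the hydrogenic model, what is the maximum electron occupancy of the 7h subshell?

A subshell with l = 5 has 2l+1 = 11 orbitals, each holding 2 electrons (spin ±1/2), so 11 × 2 = 22.

22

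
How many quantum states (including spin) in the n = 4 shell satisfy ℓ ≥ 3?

14

With n = 4 the allowed ℓ are 0, 1, …, 3.
Contributions: ℓ=3 → 7.
Orbitals: 7. Each orbital carries two spin states, so 7 × 2 = 14 states.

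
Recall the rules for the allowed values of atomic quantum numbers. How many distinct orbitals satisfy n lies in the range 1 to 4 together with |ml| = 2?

6

For each n in the range, tally the orbitals obeying |ml| = 2:
n=3 → 2; n=4 → 4.
Total orbitals: 2 + 4 = 6.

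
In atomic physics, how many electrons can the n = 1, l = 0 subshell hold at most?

2

A subshell with l = 0 has 2l+1 = 1 orbital, each holding 2 electrons (spin ±1/2), so 1 × 2 = 2.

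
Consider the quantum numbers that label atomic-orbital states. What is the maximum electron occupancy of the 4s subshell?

A subshell with ℓ = 0 has 2ℓ+1 = 1 orbital, each holding 2 electrons (spin ±1/2), so 1 × 2 = 2.

2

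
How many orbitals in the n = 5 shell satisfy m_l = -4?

For n = 5, l ranges over 0 … 4.
Orbitals with m_l = -4, by l: l=4 → 1.
Total orbitals: 1.

1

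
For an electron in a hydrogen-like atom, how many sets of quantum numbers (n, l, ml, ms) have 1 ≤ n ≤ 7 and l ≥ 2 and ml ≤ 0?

Count contributing orbitals for each principal shell:
n=3 → 3; n=4 → 7; n=5 → 12; n=6 → 18; n=7 → 25.
Orbitals: 3 + 7 + 12 + 18 + 25 = 65. Including both spin states (ms = ±1/2) gives 2 × 65 = 130 states.

130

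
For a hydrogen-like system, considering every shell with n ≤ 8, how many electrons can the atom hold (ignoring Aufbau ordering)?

Total orbitals = 1² + 2² + 3² + 4² + 5² + 6² + 7² + 8² = 204. Doubling for spin gives 408 electrons.

408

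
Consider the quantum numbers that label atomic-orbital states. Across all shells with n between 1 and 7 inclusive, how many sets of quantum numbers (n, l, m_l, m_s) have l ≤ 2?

100

For each n in the range, tally the orbitals obeying l ≤ 2:
n=1 → 1; n=2 → 4; n=3 → 9; n=4 → 9; n=5 → 9; n=6 → 9; n=7 → 9.
Orbitals: 1 + 4 + 9 + 9 + 9 + 9 + 9 = 50. Including both spin states (m_s = ±1/2) gives 2 × 50 = 100 states.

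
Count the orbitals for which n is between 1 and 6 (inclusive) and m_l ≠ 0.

70

Treat each shell separately and count matching orbitals:
n=2 → 2; n=3 → 6; n=4 → 12; n=5 → 20; n=6 → 30.
Total orbitals: 2 + 6 + 12 + 20 + 30 = 70.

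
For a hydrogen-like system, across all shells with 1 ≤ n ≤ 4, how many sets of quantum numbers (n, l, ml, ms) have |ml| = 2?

12

Treat each shell separately and count matching orbitals:
n=3 → 2; n=4 → 4.
Orbitals: 2 + 4 = 6. Including both spin states (ms = ±1/2) gives 2 × 6 = 12 states.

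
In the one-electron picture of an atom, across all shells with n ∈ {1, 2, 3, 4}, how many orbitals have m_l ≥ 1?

10

Go shell by shell, enumerating (l, m_l) with m_l ≥ 1:
n=2 → 1; n=3 → 3; n=4 → 6.
Total orbitals: 1 + 3 + 6 = 10.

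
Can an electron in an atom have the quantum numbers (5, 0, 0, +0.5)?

Yes

n = 5 is a positive integer. l = 0 satisfies 0 ≤ l ≤ n−1 = 4. m_l = 0 lies in the range −l … +l (here 0). m_s = +1/2 is one of ±1/2.
All four constraints are satisfied.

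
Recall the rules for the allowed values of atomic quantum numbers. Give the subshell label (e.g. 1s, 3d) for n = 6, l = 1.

l = 1 corresponds to the letter 'p', so the subshell is 6p.

6p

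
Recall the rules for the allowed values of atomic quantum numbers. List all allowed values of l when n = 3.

l is an integer with 0 ≤ l ≤ n−1, so for n = 3: l = 0, 1, 2.

0, 1, 2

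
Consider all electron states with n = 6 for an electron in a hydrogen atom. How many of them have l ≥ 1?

With n = 6 the allowed l are 0, 1, …, 5.
Per l-value: l=1 → 3; l=2 → 5; l=3 → 7; l=4 → 9; l=5 → 11.
Orbitals: 3 + 5 + 7 + 9 + 11 = 35. Each orbital carries two spin states, so 35 × 2 = 70 states.

70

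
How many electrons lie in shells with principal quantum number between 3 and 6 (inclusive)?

Shell n has n² orbitals: 3²=9 + 4²=16 + 5²=25 + 6²=36 = 86 orbitals.
Two spin states per orbital: 2 × 86 = 172 electrons.

172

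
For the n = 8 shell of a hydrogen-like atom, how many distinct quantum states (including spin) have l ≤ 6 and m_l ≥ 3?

20

The n = 8 shell has l = 0 through 7; check each.
The (l, m_l) pairs meeting l ≤ 6 and m_l ≥ 3 give: l=3 → 1; l=4 → 2; l=5 → 3; l=6 → 4.
Orbitals: 1 + 2 + 3 + 4 = 10. Each orbital carries two spin states, so 10 × 2 = 20 states.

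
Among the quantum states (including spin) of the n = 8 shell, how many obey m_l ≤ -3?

30

With n = 8 the allowed l are 0, 1, …, 7.
Per l-value: l=3 → 1; l=4 → 2; l=5 → 3; l=6 → 4; l=7 → 5.
Orbitals: 1 + 2 + 3 + 4 + 5 = 15. Each orbital carries two spin states, so 15 × 2 = 30 states.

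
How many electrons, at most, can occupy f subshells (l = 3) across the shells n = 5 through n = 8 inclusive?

An f subshell (l = 3) exists for every n ≥ 4, so shells n = 5, 6, 7, 8 each contribute one — 4 subshells.
Since each f subshell holds 2(2·3+1) = 14 electrons, the total is 4 × 14 = 56.

56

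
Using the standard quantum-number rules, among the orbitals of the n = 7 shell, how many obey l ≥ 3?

With n = 7 the allowed l are 0, 1, …, 6.
Contributions: l=3 → 7; l=4 → 9; l=5 → 11; l=6 → 13.
Total orbitals: 7 + 9 + 11 + 13 = 40.

40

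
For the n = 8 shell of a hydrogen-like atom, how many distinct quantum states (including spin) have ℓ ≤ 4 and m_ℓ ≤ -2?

Per ℓ-value: ℓ=2 → 1; ℓ=3 → 2; ℓ=4 → 3.
Orbitals: 1 + 2 + 3 = 6. Each orbital carries two spin states, so 6 × 2 = 12 states.

12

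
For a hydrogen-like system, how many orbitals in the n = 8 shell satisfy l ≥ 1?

63

For n = 8, l ranges over 0 … 7.
Orbitals with l ≥ 1, by l: l=1 → 3; l=2 → 5; l=3 → 7; l=4 → 9; l=5 → 11; l=6 → 13; l=7 → 15.
Total orbitals: 3 + 5 + 7 + 9 + 11 + 13 + 15 = 63.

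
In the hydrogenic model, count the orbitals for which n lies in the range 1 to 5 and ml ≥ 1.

20

Per-shell orbital counts meeting the constraint:
n=2 → 1; n=3 → 3; n=4 → 6; n=5 → 10.
Total orbitals: 1 + 3 + 6 + 10 = 20.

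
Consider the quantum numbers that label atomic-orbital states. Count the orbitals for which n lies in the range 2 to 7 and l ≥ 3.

Count contributing orbitals for each principal shell:
n=4 → 7; n=5 → 16; n=6 → 27; n=7 → 40.
Total orbitals: 7 + 16 + 27 + 40 = 90.

90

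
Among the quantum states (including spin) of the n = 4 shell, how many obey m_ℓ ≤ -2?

6

The n = 4 shell has ℓ = 0 through 3; check each.
The (ℓ, m_ℓ) pairs meeting m_ℓ ≤ -2 give: ℓ=2 → 1; ℓ=3 → 2.
Orbitals: 1 + 2 = 3. Each orbital carries two spin states, so 3 × 2 = 6 states.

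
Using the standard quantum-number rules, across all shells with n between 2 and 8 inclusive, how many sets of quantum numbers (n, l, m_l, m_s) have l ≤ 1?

Go shell by shell, enumerating (l, m_l) with l ≤ 1:
n=2 → 4; n=3 → 4; n=4 → 4; n=5 → 4; n=6 → 4; n=7 → 4; n=8 → 4.
Orbitals: 4 + 4 + 4 + 4 + 4 + 4 + 4 = 28. Including both spin states (m_s = ±1/2) gives 2 × 28 = 56 states.

56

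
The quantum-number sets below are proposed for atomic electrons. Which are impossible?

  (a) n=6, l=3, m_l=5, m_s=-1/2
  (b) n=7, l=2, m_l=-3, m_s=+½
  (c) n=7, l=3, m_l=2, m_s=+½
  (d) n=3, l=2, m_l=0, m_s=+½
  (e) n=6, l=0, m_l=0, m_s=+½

(a) has |m_l| = 5 > l = 3, violating −l ≤ m_l ≤ l.
(b) has |m_l| = 3 > l = 2, violating −l ≤ m_l ≤ l.
The remaining sets (c), (d), (e) satisfy all four rules.

(a) and (b)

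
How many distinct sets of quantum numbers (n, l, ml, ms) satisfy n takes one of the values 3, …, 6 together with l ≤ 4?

150

Go shell by shell, enumerating (l, ml) with l ≤ 4:
n=3 → 9; n=4 → 16; n=5 → 25; n=6 → 25.
Orbitals: 9 + 16 + 25 + 25 = 75. Including both spin states (ms = ±1/2) gives 2 × 75 = 150 states.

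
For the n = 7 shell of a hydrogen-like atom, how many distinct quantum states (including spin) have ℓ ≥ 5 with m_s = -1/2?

24

Go through ℓ = 0, …, 6 (the values permitted for n = 7).
Per ℓ-value: ℓ=5 → 11; ℓ=6 → 13.
Orbitals: 11 + 13 = 24. With m_s fixed to a single value there is one state per orbital, giving 24 states.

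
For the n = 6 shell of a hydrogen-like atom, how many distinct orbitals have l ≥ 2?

32

The n = 6 shell has l = 0 through 5; check each.
Per l-value: l=2 → 5; l=3 → 7; l=4 → 9; l=5 → 11.
Total orbitals: 5 + 7 + 9 + 11 = 32.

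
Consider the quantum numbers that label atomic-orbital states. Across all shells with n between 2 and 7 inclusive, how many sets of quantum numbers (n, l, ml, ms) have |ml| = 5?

Work shell by shell — for each n, count the (l, ml) pairs that satisfy |ml| = 5:
n=6 → 2; n=7 → 4.
Orbitals: 2 + 4 = 6. Including both spin states (ms = ±1/2) gives 2 × 6 = 12 states.

12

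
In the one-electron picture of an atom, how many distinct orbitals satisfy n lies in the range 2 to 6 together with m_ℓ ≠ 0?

For each n in the range, tally the orbitals obeying m_ℓ ≠ 0:
n=2 → 2; n=3 → 6; n=4 → 12; n=5 → 20; n=6 → 30.
Total orbitals: 2 + 6 + 12 + 20 + 30 = 70.

70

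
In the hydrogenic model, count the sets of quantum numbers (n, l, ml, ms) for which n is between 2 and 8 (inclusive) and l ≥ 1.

For each n in the range, tally the orbitals obeying l ≥ 1:
n=2 → 3; n=3 → 8; n=4 → 15; n=5 → 24; n=6 → 35; n=7 → 48; n=8 → 63.
Orbitals: 3 + 8 + 15 + 24 + 35 + 48 + 63 = 196. Including both spin states (ms = ±1/2) gives 2 × 196 = 392 states.

392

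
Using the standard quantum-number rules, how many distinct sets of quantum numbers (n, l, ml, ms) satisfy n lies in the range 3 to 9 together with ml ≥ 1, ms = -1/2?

Per-shell orbital counts meeting the constraint:
n=3 → 3; n=4 → 6; n=5 → 10; n=6 → 15; n=7 → 21; n=8 → 28; n=9 → 36.
Orbitals: 3 + 6 + 10 + 15 + 21 + 28 + 36 = 119. With ms fixed to -1/2 there is one state per orbital, so 119 states.

119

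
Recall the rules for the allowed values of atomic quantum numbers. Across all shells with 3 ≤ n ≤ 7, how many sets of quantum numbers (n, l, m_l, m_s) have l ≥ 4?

124

Per-shell orbital counts meeting the constraint:
n=5 → 9; n=6 → 20; n=7 → 33.
Orbitals: 9 + 20 + 33 = 62. Including both spin states (m_s = ±1/2) gives 2 × 62 = 124 states.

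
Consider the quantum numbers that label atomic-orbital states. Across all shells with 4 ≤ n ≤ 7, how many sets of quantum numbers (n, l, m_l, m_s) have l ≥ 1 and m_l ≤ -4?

20

Per-shell orbital counts meeting the constraint:
n=5 → 1; n=6 → 3; n=7 → 6.
Orbitals: 1 + 3 + 6 = 10. Including both spin states (m_s = ±1/2) gives 2 × 10 = 20 states.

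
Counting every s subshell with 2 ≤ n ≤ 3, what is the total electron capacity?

4

An s subshell (ℓ = 0) exists for every n ≥ 1, so shells n = 2, 3 each contribute one — 2 subshells.
Since each s subshell holds 2(2·0+1) = 2 electrons, the total is 2 × 2 = 4.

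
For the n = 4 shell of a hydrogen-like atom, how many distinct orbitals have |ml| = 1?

Go through l = 0, …, 3 (the values permitted for n = 4).
Per l-value: l=1 → 2; l=2 → 2; l=3 → 2.
Total orbitals: 2 + 2 + 2 = 6.

6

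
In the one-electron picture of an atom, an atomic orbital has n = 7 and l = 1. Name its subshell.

7p

l = 1 corresponds to the letter 'p', so the subshell is 7p.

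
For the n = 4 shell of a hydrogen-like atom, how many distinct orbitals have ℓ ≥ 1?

With n = 4 the allowed ℓ are 0, 1, …, 3.
Orbitals with ℓ ≥ 1, by ℓ: ℓ=1 → 3; ℓ=2 → 5; ℓ=3 → 7.
Total orbitals: 3 + 5 + 7 = 15.

15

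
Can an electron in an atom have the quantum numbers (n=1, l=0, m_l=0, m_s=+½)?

Valid

n = 1 is a positive integer. l = 0 satisfies 0 ≤ l ≤ n−1 = 0. m_l = 0 lies in the range −l … +l (here 0). m_s = +1/2 is one of ±1/2.
All four constraints are satisfied.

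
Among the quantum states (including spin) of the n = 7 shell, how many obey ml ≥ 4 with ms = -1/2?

6

Go through l = 0, …, 6 (the values permitted for n = 7).
Per l-value: l=4 → 1; l=5 → 2; l=6 → 3.
Orbitals: 1 + 2 + 3 = 6. With ms fixed to a single value there is one state per orbital, giving 6 states.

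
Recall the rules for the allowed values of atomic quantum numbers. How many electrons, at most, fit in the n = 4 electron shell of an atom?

A shell holds 2n² electrons: 2 × 4² = 2 × 16 = 32.

32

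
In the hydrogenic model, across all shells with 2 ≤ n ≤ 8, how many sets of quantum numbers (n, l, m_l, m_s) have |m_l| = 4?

Per-shell orbital counts meeting the constraint:
n=5 → 2; n=6 → 4; n=7 → 6; n=8 → 8.
Orbitals: 2 + 4 + 6 + 8 = 20. Including both spin states (m_s = ±1/2) gives 2 × 20 = 40 states.

40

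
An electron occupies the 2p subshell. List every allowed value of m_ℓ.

-1, 0, 1

The 2p subshell has ℓ = 1, and m_ℓ takes every integer from −ℓ to +ℓ. With ℓ = 1 that gives the 3 values -1, 0, 1.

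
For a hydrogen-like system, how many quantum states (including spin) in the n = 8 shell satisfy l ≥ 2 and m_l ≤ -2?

42

Go through l = 0, …, 7 (the values permitted for n = 8).
Orbitals with l ≥ 2 and m_l ≤ -2, by l: l=2 → 1; l=3 → 2; l=4 → 3; l=5 → 4; l=6 → 5; l=7 → 6.
Orbitals: 1 + 2 + 3 + 4 + 5 + 6 = 21. Each orbital carries two spin states, so 21 × 2 = 42 states.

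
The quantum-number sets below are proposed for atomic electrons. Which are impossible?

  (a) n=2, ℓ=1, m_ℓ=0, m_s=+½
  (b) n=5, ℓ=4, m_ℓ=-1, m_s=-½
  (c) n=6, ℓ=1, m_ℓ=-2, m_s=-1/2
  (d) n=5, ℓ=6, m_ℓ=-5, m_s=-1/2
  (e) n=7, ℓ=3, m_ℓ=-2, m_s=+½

(c) and (d)

(c) has |m_ℓ| = 2 > ℓ = 1, violating −ℓ ≤ m_ℓ ≤ ℓ.
(d) has ℓ = 6 ≥ n = 5, violating 0 ≤ ℓ ≤ n−1.
The remaining sets (a), (b), (e) satisfy all four rules.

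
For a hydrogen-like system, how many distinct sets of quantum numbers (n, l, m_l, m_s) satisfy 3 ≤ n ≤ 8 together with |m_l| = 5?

Treat each shell separately and count matching orbitals:
n=6 → 2; n=7 → 4; n=8 → 6.
Orbitals: 2 + 4 + 6 = 12. Including both spin states (m_s = ±1/2) gives 2 × 12 = 24 states.

24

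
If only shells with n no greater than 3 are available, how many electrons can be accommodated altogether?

28

Total orbitals = 1² + 2² + 3² = 14. Doubling for spin gives 28 electrons.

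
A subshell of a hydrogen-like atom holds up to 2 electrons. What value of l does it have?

l = 0 (s)

2(2l+1) = 2 ⇒ 2l+1 = 1 ⇒ l = 0.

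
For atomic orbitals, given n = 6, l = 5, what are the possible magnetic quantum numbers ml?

ml takes every integer from −l to +l. With l = 5 that gives the 11 values -5, -4, -3, -2, -1, 0, 1, 2, 3, 4, 5.

-5, -4, -3, -2, -1, 0, 1, 2, 3, 4, 5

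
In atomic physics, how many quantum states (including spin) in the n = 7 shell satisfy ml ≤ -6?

With n = 7 the allowed l are 0, 1, …, 6.
Per l-value: l=6 → 1.
Orbitals: 1. Each orbital carries two spin states, so 1 × 2 = 2 states.

2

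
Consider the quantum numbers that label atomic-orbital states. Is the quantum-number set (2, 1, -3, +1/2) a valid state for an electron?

Not allowed

The magnetic quantum number must satisfy −l ≤ ml ≤ l. With l = 1, ml can only be -1, 0, 1, so ml = -3 is forbidden.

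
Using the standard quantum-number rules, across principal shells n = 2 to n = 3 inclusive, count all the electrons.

Shell n has n² orbitals: 2²=4 + 3²=9 = 13 orbitals.
Two spin states per orbital: 2 × 13 = 26 electrons.

26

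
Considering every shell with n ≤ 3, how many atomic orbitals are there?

Total orbitals = 1² + 2² + 3² = 14.

14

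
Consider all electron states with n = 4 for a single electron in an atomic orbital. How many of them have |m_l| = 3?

4

Go through l = 0, …, 3 (the values permitted for n = 4).
Per l-value: l=3 → 2.
Orbitals: 2. Each orbital carries two spin states, so 2 × 2 = 4 states.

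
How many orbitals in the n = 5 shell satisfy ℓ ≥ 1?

With n = 5 the allowed ℓ are 0, 1, …, 4.
Per ℓ-value: ℓ=1 → 3; ℓ=2 → 5; ℓ=3 → 7; ℓ=4 → 9.
Total orbitals: 3 + 5 + 7 + 9 = 24.

24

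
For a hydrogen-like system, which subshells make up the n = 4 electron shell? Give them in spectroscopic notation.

For n = 4, l runs from 0 to 3. In spectroscopic notation l = 0,1,2,… ↔ s,p,d,f,g,h,i, so the subshells are 4s, 4p, 4d, 4f.

4s, 4p, 4d, 4f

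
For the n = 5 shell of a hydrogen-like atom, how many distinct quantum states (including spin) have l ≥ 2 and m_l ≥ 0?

The (l, m_l) pairs meeting l ≥ 2 and m_l ≥ 0 give: l=2 → 3; l=3 → 4; l=4 → 5.
Orbitals: 3 + 4 + 5 = 12. Each orbital carries two spin states, so 12 × 2 = 24 states.

24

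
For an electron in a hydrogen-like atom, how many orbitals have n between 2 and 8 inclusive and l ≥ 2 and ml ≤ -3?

Go shell by shell, enumerating (l, ml) with l ≥ 2 and ml ≤ -3:
n=4 → 1; n=5 → 3; n=6 → 6; n=7 → 10; n=8 → 15.
Total orbitals: 1 + 3 + 6 + 10 + 15 = 35.

35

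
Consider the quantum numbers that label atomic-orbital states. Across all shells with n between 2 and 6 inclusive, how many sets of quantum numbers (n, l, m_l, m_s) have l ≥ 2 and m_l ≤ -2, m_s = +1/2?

20

Per-shell orbital counts meeting the constraint:
n=3 → 1; n=4 → 3; n=5 → 6; n=6 → 10.
Orbitals: 1 + 3 + 6 + 10 = 20. With m_s fixed to +1/2 there is one state per orbital, so 20 states.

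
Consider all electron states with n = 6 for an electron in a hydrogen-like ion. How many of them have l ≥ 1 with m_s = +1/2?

35

With n = 6 the allowed l are 0, 1, …, 5.
The (l, m_l) pairs meeting l ≥ 1 give: l=1 → 3; l=2 → 5; l=3 → 7; l=4 → 9; l=5 → 11.
Orbitals: 3 + 5 + 7 + 9 + 11 = 35. With m_s fixed to a single value there is one state per orbital, giving 35 states.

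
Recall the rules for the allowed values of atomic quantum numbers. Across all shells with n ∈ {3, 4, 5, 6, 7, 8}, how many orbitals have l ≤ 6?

184

Go shell by shell, enumerating (l, ml) with l ≤ 6:
n=3 → 9; n=4 → 16; n=5 → 25; n=6 → 36; n=7 → 49; n=8 → 49.
Total orbitals: 9 + 16 + 25 + 36 + 49 + 49 = 184.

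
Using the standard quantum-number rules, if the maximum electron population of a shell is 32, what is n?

n = 4

2n² = 32 ⇒ n² = 16 ⇒ n = 4.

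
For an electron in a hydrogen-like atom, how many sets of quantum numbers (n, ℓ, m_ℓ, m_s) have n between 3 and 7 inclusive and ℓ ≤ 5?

244

For each n in the range, tally the orbitals obeying ℓ ≤ 5:
n=3 → 9; n=4 → 16; n=5 → 25; n=6 → 36; n=7 → 36.
Orbitals: 9 + 16 + 25 + 36 + 36 = 122. Including both spin states (m_s = ±1/2) gives 2 × 122 = 244 states.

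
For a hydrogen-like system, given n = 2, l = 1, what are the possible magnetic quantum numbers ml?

ml takes every integer from −l to +l. With l = 1 that gives the 3 values -1, 0, 1.

-1, 0, 1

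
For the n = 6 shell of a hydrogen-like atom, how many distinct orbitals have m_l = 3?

Contributions: l=3 → 1; l=4 → 1; l=5 → 1.
Total orbitals: 1 + 1 + 1 = 3.

3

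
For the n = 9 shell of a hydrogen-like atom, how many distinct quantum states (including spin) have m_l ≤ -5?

For n = 9, l ranges over 0 … 8.
Per l-value: l=5 → 1; l=6 → 2; l=7 → 3; l=8 → 4.
Orbitals: 1 + 2 + 3 + 4 = 10. Each orbital carries two spin states, so 10 × 2 = 20 states.

20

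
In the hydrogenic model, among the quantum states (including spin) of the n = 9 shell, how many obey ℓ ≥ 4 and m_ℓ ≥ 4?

30

The n = 9 shell has ℓ = 0 through 8; check each.
Contributions: ℓ=4 → 1; ℓ=5 → 2; ℓ=6 → 3; ℓ=7 → 4; ℓ=8 → 5.
Orbitals: 1 + 2 + 3 + 4 + 5 = 15. Each orbital carries two spin states, so 15 × 2 = 30 states.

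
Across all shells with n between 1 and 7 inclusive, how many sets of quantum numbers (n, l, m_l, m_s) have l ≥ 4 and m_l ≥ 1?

56

For each n in the range, tally the orbitals obeying l ≥ 4 and m_l ≥ 1:
n=5 → 4; n=6 → 9; n=7 → 15.
Orbitals: 4 + 9 + 15 = 28. Including both spin states (m_s = ±1/2) gives 2 × 28 = 56 states.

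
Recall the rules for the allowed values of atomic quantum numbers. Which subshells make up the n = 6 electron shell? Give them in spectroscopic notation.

6s, 6p, 6d, 6f, 6g, 6h

For n = 6, ℓ runs from 0 to 5. In spectroscopic notation ℓ = 0,1,2,… ↔ s,p,d,f,g,h,i, so the subshells are 6s, 6p, 6d, 6f, 6g, 6h.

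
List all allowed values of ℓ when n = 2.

ℓ is an integer with 0 ≤ ℓ ≤ n−1, so for n = 2: ℓ = 0, 1.

0, 1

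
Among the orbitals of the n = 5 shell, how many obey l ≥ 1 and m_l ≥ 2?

6

For n = 5, l ranges over 0 … 4.
Contributions: l=2 → 1; l=3 → 2; l=4 → 3.
Total orbitals: 1 + 2 + 3 = 6.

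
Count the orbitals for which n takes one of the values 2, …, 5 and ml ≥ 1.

20

Count contributing orbitals for each principal shell:
n=2 → 1; n=3 → 3; n=4 → 6; n=5 → 10.
Total orbitals: 1 + 3 + 6 + 10 = 20.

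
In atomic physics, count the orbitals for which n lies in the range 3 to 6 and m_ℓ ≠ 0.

Per-shell orbital counts meeting the constraint:
n=3 → 6; n=4 → 12; n=5 → 20; n=6 → 30.
Total orbitals: 6 + 12 + 20 + 30 = 68.

68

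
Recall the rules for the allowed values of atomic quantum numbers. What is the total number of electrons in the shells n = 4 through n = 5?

Shell n has n² orbitals: 4²=16 + 5²=25 = 41 orbitals.
Two spin states per orbital: 2 × 41 = 82 electrons.

82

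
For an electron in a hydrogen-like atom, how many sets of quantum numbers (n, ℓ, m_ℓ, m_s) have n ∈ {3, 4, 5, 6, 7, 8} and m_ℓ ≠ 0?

Work shell by shell — for each n, count the (ℓ, m_ℓ) pairs that satisfy m_ℓ ≠ 0:
n=3 → 6; n=4 → 12; n=5 → 20; n=6 → 30; n=7 → 42; n=8 → 56.
Orbitals: 6 + 12 + 20 + 30 + 42 + 56 = 166. Including both spin states (m_s = ±1/2) gives 2 × 166 = 332 states.

332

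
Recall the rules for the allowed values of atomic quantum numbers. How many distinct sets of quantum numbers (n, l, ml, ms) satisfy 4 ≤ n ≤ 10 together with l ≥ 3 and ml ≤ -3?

Per-shell orbital counts meeting the constraint:
n=4 → 1; n=5 → 3; n=6 → 6; n=7 → 10; n=8 → 15; n=9 → 21; n=10 → 28.
Orbitals: 1 + 3 + 6 + 10 + 15 + 21 + 28 = 84. Including both spin states (ms = ±1/2) gives 2 × 84 = 168 states.

168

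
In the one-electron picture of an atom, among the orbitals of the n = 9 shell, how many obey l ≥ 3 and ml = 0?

Contributions: l=3 → 1; l=4 → 1; l=5 → 1; l=6 → 1; l=7 → 1; l=8 → 1.
Total orbitals: 1 + 1 + 1 + 1 + 1 + 1 = 6.

6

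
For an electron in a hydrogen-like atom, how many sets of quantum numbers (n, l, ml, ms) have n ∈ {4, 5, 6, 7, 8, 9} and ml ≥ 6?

20

Go shell by shell, enumerating (l, ml) with ml ≥ 6:
n=7 → 1; n=8 → 3; n=9 → 6.
Orbitals: 1 + 3 + 6 = 10. Including both spin states (ms = ±1/2) gives 2 × 10 = 20 states.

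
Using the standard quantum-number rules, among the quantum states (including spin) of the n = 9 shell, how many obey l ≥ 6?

90

Go through l = 0, …, 8 (the values permitted for n = 9).
Per l-value: l=6 → 13; l=7 → 15; l=8 → 17.
Orbitals: 13 + 15 + 17 = 45. Each orbital carries two spin states, so 45 × 2 = 90 states.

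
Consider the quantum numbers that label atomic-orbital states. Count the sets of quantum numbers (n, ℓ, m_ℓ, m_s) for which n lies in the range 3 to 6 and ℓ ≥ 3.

Count contributing orbitals for each principal shell:
n=4 → 7; n=5 → 16; n=6 → 27.
Orbitals: 7 + 16 + 27 = 50. Including both spin states (m_s = ±1/2) gives 2 × 50 = 100 states.

100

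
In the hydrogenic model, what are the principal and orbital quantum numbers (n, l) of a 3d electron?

The leading integer gives n = 3; the letter 'd' means l = 2.

n = 3, l = 2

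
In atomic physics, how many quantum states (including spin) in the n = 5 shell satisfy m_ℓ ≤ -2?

12

Contributions: ℓ=2 → 1; ℓ=3 → 2; ℓ=4 → 3.
Orbitals: 1 + 2 + 3 = 6. Each orbital carries two spin states, so 6 × 2 = 12 states.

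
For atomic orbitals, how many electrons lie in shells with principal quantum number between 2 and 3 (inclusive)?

26

Shell n has n² orbitals: 2²=4 + 3²=9 = 13 orbitals.
Two spin states per orbital: 2 × 13 = 26 electrons.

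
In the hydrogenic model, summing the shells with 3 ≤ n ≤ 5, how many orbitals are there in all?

50

Shell n has n² orbitals: 3²=9 + 4²=16 + 5²=25 = 50 orbitals.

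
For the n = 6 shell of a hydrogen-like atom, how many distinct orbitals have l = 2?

The n = 6 shell has l = 0 through 5; check each.
Contributions: l=2 → 5.
Total orbitals: 5.

5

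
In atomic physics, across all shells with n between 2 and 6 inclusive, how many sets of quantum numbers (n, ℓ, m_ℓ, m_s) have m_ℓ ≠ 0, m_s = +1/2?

Go shell by shell, enumerating (ℓ, m_ℓ) with m_ℓ ≠ 0:
n=2 → 2; n=3 → 6; n=4 → 12; n=5 → 20; n=6 → 30.
Orbitals: 2 + 6 + 12 + 20 + 30 = 70. With m_s fixed to +1/2 there is one state per orbital, so 70 states.

70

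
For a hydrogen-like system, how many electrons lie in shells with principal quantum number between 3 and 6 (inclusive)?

172

Shell n has n² orbitals: 3²=9 + 4²=16 + 5²=25 + 6²=36 = 86 orbitals.
Two spin states per orbital: 2 × 86 = 172 electrons.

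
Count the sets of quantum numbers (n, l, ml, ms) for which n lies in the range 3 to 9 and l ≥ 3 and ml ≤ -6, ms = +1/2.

10

For each n in the range, tally the orbitals obeying l ≥ 3 and ml ≤ -6:
n=7 → 1; n=8 → 3; n=9 → 6.
Orbitals: 1 + 3 + 6 = 10. With ms fixed to +1/2 there is one state per orbital, so 10 states.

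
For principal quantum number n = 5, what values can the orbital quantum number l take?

l is an integer with 0 ≤ l ≤ n−1, so for n = 5: l = 0, 1, 2, 3, 4.

0, 1, 2, 3, 4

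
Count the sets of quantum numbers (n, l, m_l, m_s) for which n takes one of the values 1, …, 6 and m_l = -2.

20

Go shell by shell, enumerating (l, m_l) with m_l = -2:
n=3 → 1; n=4 → 2; n=5 → 3; n=6 → 4.
Orbitals: 1 + 2 + 3 + 4 = 10. Including both spin states (m_s = ±1/2) gives 2 × 10 = 20 states.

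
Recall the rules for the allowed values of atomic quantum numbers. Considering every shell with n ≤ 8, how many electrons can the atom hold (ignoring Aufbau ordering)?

Total orbitals = 1² + 2² + 3² + 4² + 5² + 6² + 7² + 8² = 204. Doubling for spin gives 408 electrons.

408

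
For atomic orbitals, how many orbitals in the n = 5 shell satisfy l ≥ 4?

With n = 5 the allowed l are 0, 1, …, 4.
Per l-value: l=4 → 9.
Total orbitals: 9.

9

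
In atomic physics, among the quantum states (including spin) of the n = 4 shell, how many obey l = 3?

14

For n = 4, l ranges over 0 … 3.
The (l, m_l) pairs meeting l = 3 give: l=3 → 7.
Orbitals: 7. Each orbital carries two spin states, so 7 × 2 = 14 states.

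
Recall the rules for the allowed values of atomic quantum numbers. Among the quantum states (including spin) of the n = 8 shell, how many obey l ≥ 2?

120

Go through l = 0, …, 7 (the values permitted for n = 8).
Contributions: l=2 → 5; l=3 → 7; l=4 → 9; l=5 → 11; l=6 → 13; l=7 → 15.
Orbitals: 5 + 7 + 9 + 11 + 13 + 15 = 60. Each orbital carries two spin states, so 60 × 2 = 120 states.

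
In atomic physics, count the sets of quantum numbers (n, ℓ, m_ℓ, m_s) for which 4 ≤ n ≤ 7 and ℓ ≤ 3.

For each n in the range, tally the orbitals obeying ℓ ≤ 3:
n=4 → 16; n=5 → 16; n=6 → 16; n=7 → 16.
Orbitals: 16 + 16 + 16 + 16 = 64. Including both spin states (m_s = ±1/2) gives 2 × 64 = 128 states.

128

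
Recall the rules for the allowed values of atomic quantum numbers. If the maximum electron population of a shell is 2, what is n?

2n² = 2 ⇒ n² = 1 ⇒ n = 1.

n = 1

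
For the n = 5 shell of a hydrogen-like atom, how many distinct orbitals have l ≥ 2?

21

Contributions: l=2 → 5; l=3 → 7; l=4 → 9.
Total orbitals: 5 + 7 + 9 = 21.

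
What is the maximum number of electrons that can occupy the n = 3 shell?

18

A shell holds 2n² electrons: 2 × 3² = 2 × 9 = 18.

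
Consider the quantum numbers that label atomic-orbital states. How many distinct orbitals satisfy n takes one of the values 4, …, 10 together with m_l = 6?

Count contributing orbitals for each principal shell:
n=7 → 1; n=8 → 2; n=9 → 3; n=10 → 4.
Total orbitals: 1 + 2 + 3 + 4 = 10.

10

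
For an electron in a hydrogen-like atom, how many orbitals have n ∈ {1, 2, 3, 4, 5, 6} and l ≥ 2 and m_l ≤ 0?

40

Per-shell orbital counts meeting the constraint:
n=3 → 3; n=4 → 7; n=5 → 12; n=6 → 18.
Total orbitals: 3 + 7 + 12 + 18 = 40.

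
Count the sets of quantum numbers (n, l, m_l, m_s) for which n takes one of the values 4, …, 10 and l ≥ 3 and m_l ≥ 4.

Work shell by shell — for each n, count the (l, m_l) pairs that satisfy l ≥ 3 and m_l ≥ 4:
n=5 → 1; n=6 → 3; n=7 → 6; n=8 → 10; n=9 → 15; n=10 → 21.
Orbitals: 1 + 3 + 6 + 10 + 15 + 21 = 56. Including both spin states (m_s = ±1/2) gives 2 × 56 = 112 states.

112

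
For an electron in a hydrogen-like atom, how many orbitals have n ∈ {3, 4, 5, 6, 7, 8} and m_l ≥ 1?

Go shell by shell, enumerating (l, m_l) with m_l ≥ 1:
n=3 → 3; n=4 → 6; n=5 → 10; n=6 → 15; n=7 → 21; n=8 → 28.
Total orbitals: 3 + 6 + 10 + 15 + 21 + 28 = 83.

83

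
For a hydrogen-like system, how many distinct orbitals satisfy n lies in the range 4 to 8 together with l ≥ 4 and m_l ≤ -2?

For each n in the range, tally the orbitals obeying l ≥ 4 and m_l ≤ -2:
n=5 → 3; n=6 → 7; n=7 → 12; n=8 → 18.
Total orbitals: 3 + 7 + 12 + 18 = 40.

40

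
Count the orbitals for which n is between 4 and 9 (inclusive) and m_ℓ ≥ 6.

10

Treat each shell separately and count matching orbitals:
n=7 → 1; n=8 → 3; n=9 → 6.
Total orbitals: 1 + 3 + 6 = 10.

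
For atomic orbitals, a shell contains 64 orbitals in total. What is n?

n² = 64 ⇒ n = 8.

n = 8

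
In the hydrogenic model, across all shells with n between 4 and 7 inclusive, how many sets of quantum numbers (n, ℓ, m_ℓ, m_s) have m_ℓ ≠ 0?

Go shell by shell, enumerating (ℓ, m_ℓ) with m_ℓ ≠ 0:
n=4 → 12; n=5 → 20; n=6 → 30; n=7 → 42.
Orbitals: 12 + 20 + 30 + 42 = 104. Including both spin states (m_s = ±1/2) gives 2 × 104 = 208 states.

208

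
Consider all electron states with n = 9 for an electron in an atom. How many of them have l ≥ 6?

Go through l = 0, …, 8 (the values permitted for n = 9).
Orbitals with l ≥ 6, by l: l=6 → 13; l=7 → 15; l=8 → 17.
Orbitals: 13 + 15 + 17 = 45. Each orbital carries two spin states, so 45 × 2 = 90 states.

90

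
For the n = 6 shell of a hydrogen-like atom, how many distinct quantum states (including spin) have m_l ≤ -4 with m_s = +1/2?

Go through l = 0, …, 5 (the values permitted for n = 6).
Orbitals with m_l ≤ -4, by l: l=4 → 1; l=5 → 2.
Orbitals: 1 + 2 = 3. With m_s fixed to a single value there is one state per orbital, giving 3 states.

3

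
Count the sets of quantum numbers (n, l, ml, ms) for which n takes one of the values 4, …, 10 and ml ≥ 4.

112

Treat each shell separately and count matching orbitals:
n=5 → 1; n=6 → 3; n=7 → 6; n=8 → 10; n=9 → 15; n=10 → 21.
Orbitals: 1 + 3 + 6 + 10 + 15 + 21 = 56. Including both spin states (ms = ±1/2) gives 2 × 56 = 112 states.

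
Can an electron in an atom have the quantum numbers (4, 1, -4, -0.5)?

The magnetic quantum number must satisfy −ℓ ≤ m_ℓ ≤ ℓ. With ℓ = 1, m_ℓ can only be -1, 0, 1, so m_ℓ = -4 is forbidden.

Invalid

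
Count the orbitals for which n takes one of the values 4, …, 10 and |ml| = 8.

6

Go shell by shell, enumerating (l, ml) with |ml| = 8:
n=9 → 2; n=10 → 4.
Total orbitals: 2 + 4 = 6.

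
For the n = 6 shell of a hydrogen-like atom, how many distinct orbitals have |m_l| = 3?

With n = 6 the allowed l are 0, 1, …, 5.
Orbitals with |m_l| = 3, by l: l=3 → 2; l=4 → 2; l=5 → 2.
Total orbitals: 2 + 2 + 2 = 6.

6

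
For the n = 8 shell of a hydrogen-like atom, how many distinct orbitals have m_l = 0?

The n = 8 shell has l = 0 through 7; check each.
Orbitals with m_l = 0, by l: l=0 → 1; l=1 → 1; l=2 → 1; l=3 → 1; l=4 → 1; l=5 → 1; l=6 → 1; l=7 → 1.
Total orbitals: 1 + 1 + 1 + 1 + 1 + 1 + 1 + 1 = 8.

8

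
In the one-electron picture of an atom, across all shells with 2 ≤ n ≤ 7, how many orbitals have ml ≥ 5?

Per-shell orbital counts meeting the constraint:
n=6 → 1; n=7 → 3.
Total orbitals: 1 + 3 = 4.

4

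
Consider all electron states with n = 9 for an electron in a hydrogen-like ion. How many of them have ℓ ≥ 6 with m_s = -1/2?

45

For n = 9, ℓ ranges over 0 … 8.
Orbitals with ℓ ≥ 6, by ℓ: ℓ=6 → 13; ℓ=7 → 15; ℓ=8 → 17.
Orbitals: 13 + 15 + 17 = 45. With m_s fixed to a single value there is one state per orbital, giving 45 states.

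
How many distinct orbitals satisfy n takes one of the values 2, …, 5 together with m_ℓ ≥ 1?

For each n in the range, tally the orbitals obeying m_ℓ ≥ 1:
n=2 → 1; n=3 → 3; n=4 → 6; n=5 → 10.
Total orbitals: 1 + 3 + 6 + 10 = 20.

20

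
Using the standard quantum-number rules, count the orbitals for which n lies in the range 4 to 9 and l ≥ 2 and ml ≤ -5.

20

Go shell by shell, enumerating (l, ml) with l ≥ 2 and ml ≤ -5:
n=6 → 1; n=7 → 3; n=8 → 6; n=9 → 10.
Total orbitals: 1 + 3 + 6 + 10 = 20.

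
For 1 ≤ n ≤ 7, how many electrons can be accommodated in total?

Total orbitals = 1² + 2² + 3² + 4² + 5² + 6² + 7² = 140. Doubling for spin gives 280 electrons.

280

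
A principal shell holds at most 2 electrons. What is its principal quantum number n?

n = 1

2n² = 2 ⇒ n² = 1 ⇒ n = 1.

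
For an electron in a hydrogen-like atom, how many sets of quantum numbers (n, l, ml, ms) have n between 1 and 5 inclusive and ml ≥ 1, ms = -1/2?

Go shell by shell, enumerating (l, ml) with ml ≥ 1:
n=2 → 1; n=3 → 3; n=4 → 6; n=5 → 10.
Orbitals: 1 + 3 + 6 + 10 = 20. With ms fixed to -1/2 there is one state per orbital, so 20 states.

20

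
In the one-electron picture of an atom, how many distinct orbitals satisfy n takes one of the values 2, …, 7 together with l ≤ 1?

Go shell by shell, enumerating (l, m_l) with l ≤ 1:
n=2 → 4; n=3 → 4; n=4 → 4; n=5 → 4; n=6 → 4; n=7 → 4.
Total orbitals: 4 + 4 + 4 + 4 + 4 + 4 = 24.

24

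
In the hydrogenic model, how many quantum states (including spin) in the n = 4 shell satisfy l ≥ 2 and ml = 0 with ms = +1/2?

2

With n = 4 the allowed l are 0, 1, …, 3.
The (l, ml) pairs meeting l ≥ 2 and ml = 0 give: l=2 → 1; l=3 → 1.
Orbitals: 1 + 1 = 2. With ms fixed to a single value there is one state per orbital, giving 2 states.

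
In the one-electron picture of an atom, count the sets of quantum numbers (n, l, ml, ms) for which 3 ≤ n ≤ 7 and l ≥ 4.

Count contributing orbitals for each principal shell:
n=5 → 9; n=6 → 20; n=7 → 33.
Orbitals: 9 + 20 + 33 = 62. Including both spin states (ms = ±1/2) gives 2 × 62 = 124 states.

124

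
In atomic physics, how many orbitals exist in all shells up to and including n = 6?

Total orbitals = 1² + 2² + 3² + 4² + 5² + 6² = 91.

91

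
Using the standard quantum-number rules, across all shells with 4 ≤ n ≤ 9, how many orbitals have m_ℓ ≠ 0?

Work shell by shell — for each n, count the (ℓ, m_ℓ) pairs that satisfy m_ℓ ≠ 0:
n=4 → 12; n=5 → 20; n=6 → 30; n=7 → 42; n=8 → 56; n=9 → 72.
Total orbitals: 12 + 20 + 30 + 42 + 56 + 72 = 232.

232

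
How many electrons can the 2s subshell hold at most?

A subshell with l = 0 has 2l+1 = 1 orbital, each holding 2 electrons (spin ±1/2), so 1 × 2 = 2.

2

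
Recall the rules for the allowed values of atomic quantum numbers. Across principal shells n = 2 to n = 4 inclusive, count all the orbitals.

Shell n has n² orbitals: 2²=4 + 3²=9 + 4²=16 = 29 orbitals.

29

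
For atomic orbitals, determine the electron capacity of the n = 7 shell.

A shell holds 2n² electrons: 2 × 7² = 2 × 49 = 98.

98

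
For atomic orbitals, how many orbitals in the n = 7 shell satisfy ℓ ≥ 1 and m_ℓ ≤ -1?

Go through ℓ = 0, …, 6 (the values permitted for n = 7).
Per ℓ-value: ℓ=1 → 1; ℓ=2 → 2; ℓ=3 → 3; ℓ=4 → 4; ℓ=5 → 5; ℓ=6 → 6.
Total orbitals: 1 + 2 + 3 + 4 + 5 + 6 = 21.

21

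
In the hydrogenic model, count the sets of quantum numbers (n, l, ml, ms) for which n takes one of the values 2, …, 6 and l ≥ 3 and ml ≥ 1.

Work shell by shell — for each n, count the (l, ml) pairs that satisfy l ≥ 3 and ml ≥ 1:
n=4 → 3; n=5 → 7; n=6 → 12.
Orbitals: 3 + 7 + 12 = 22. Including both spin states (ms = ±1/2) gives 2 × 22 = 44 states.

44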